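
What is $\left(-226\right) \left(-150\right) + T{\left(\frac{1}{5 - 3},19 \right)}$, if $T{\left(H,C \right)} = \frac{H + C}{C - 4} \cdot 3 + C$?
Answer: $\frac{339229}{10} \approx 33923.0$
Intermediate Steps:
$T{\left(H,C \right)} = C + \frac{3 \left(C + H\right)}{-4 + C}$ ($T{\left(H,C \right)} = \frac{C + H}{-4 + C} 3 + C = \frac{3 \left(C + H\right)}{-4 + C} + C = C + \frac{3 \left(C + H\right)}{-4 + C}$)
$\left(-226\right) \left(-150\right) + T{\left(\frac{1}{5 - 3},19 \right)} = \left(-226\right) \left(-150\right) + \frac{19^{2} - 19 + \frac{3}{5 - 3}}{-4 + 19} = 33900 + \frac{361 - 19 + \frac{3}{2}}{15} = 33900 + \frac{1}{15} \cdot \frac{687}{2} = 33900 + \frac{229}{10} = \frac{339229}{10}$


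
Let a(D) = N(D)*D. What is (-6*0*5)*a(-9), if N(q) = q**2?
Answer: 0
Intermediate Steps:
a(D) = D**3 (a(D) = D**2*D = D**3)
(-6*0*5)*a(-9) = (-6*0*5)*(-9)**3 = (0*5)*(-729) = 0*(-729) = 0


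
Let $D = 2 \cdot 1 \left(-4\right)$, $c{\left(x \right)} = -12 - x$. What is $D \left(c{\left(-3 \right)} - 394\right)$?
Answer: $3224$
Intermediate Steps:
$D = -8$ ($D = 2 \left(-4\right) = -8$)
$D \left(c{\left(-3 \right)} - 394\right) = - 8 \left(\left(-12 - -3\right) - 394\right) = - 8 \left(\left(-12 + 3\right) - 394\right) = - 8 \left(-9 - 394\right) = \left(-8\right) \left(-403\right) = 3224$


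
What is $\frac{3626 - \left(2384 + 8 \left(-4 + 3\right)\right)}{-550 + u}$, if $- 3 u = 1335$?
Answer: $- \frac{250}{199} \approx -1.2563$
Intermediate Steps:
$u = -445$ ($u = \left(- \frac{1}{3}\right) 1335 = -445$)
$\frac{3626 - \left(2384 + 8 \left(-4 + 3\right)\right)}{-550 + u} = \frac{3626 - \left(2384 + 8 \left(-4 + 3\right)\right)}{-550 - 445} = \frac{3626 - 2376}{-995} = \left(3626 + \left(8 - 2384\right)\right) \left(- \frac{1}{995}\right) = \left(3626 - 2376\right) \left(- \frac{1}{995}\right) = 1250 \left(- \frac{1}{995}\right) = - \frac{250}{199}$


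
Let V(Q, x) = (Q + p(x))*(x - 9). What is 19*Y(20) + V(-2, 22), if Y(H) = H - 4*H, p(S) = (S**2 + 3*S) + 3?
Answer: 6023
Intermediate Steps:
p(S) = 3 + S**2 + 3*S
Y(H) = -3*H
V(Q, x) = (-9 + x)*(3 + Q + x**2 + 3*x) (V(Q, x) = (Q + (3 + x**2 + 3*x))*(x - 9) = (3 + Q + x**2 + 3*x)*(-9 + x) = (-9 + x)*(3 + Q + x**2 + 3*x))
19*Y(20) + V(-2, 22) = 19*(-3*20) + (-27 + 22**3 - 24*22 - 9*(-2) - 6*22**2 - 2*22) = 19*(-60) + (-27 + 10648 - 528 + 18 - 6*484 - 44) = -1140 + (-27 + 10648 - 528 + 18 - 2904 - 44) = -1140 + 7163 = 6023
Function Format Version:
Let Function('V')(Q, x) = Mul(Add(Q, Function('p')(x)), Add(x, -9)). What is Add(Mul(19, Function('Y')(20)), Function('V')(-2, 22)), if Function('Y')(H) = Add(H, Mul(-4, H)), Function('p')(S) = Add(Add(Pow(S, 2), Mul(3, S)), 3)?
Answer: 6023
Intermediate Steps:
Function('p')(S) = Add(3, Pow(S, 2), Mul(3, S))
Function('Y')(H) = Mul(-3, H)
Function('V')(Q, x) = Mul(Add(-9, x), Add(3, Q, Pow(x, 2), Mul(3, x))) (Function('V')(Q, x) = Mul(Add(Q, Add(3, Pow(x, 2), Mul(3, x))), Add(x, -9)) = Mul(Add(3, Q, Pow(x, 2), Mul(3, x)), Add(-9, x)) = Mul(Add(-9, x), Add(3, Q, Pow(x, 2), Mul(3, x))))
Add(Mul(19, Function('Y')(20)), Function('V')(-2, 22)) = Add(Mul(19, Mul(-3, 20)), Add(-27, Pow(22, 3), Mul(-24, 22), Mul(-9, -2), Mul(-6, Pow(22, 2)), Mul(-2, 22))) = Add(Mul(19, -60), Add(-27, 10648, -528, 18, Mul(-6, 484), -44)) = Add(-1140, Add(-27, 10648, -528, 18, -2904, -44)) = Add(-1140, 7163) = 6023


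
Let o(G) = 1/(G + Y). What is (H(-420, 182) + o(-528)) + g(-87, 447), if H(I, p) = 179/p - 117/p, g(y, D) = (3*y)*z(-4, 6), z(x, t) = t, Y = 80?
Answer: -9118413/5824 ≈ -1565.7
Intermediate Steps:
o(G) = 1/(80 + G) (o(G) = 1/(G + 80) = 1/(80 + G))
g(y, D) = 18*y (g(y, D) = (3*y)*6 = 18*y)
H(I, p) = 62/p
(H(-420, 182) + o(-528)) + g(-87, 447) = (62/182 + 1/(80 - 528)) + 18*(-87) = (62*(1/182) + 1/(-448)) - 1566 = (31/91 - 1/448) - 1566 = 1971/5824 - 1566 = -9118413/5824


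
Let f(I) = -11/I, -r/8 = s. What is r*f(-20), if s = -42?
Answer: 924/5 ≈ 184.80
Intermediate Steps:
r = 336 (r = -8*(-42) = 336)
r*f(-20) = 336*(-11/(-20)) = 336*(-11*(-1/20)) = 336*(11/20) = 924/5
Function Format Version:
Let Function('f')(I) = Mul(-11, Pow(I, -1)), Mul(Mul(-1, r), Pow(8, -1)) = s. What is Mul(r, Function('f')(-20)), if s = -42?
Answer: Rational(924, 5) ≈ 184.80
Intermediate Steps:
r = 336 (r = Mul(-8, -42) = 336)
Mul(r, Function('f')(-20)) = Mul(336, Mul(-11, Pow(-20, -1))) = Mul(336, Mul(-11, Rational(-1, 20))) = Mul(336, Rational(11, 20)) = Rational(924, 5)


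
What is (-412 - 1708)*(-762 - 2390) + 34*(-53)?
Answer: 6680438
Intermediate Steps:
(-412 - 1708)*(-762 - 2390) + 34*(-53) = -2120*(-3152) - 1802 = 6682240 - 1802 = 6680438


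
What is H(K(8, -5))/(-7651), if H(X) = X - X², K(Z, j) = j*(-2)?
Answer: 90/7651 ≈ 0.011763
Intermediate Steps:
K(Z, j) = -2*j
H(K(8, -5))/(-7651) = ((-2*(-5))*(1 - (-2)*(-5)))/(-7651) = (10*(1 - 1*10))*(-1/7651) = (10*(1 - 10))*(-1/7651) = (10*(-9))*(-1/7651) = -90*(-1/7651) = 90/7651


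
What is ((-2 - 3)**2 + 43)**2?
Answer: 4624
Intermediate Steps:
((-2 - 3)**2 + 43)**2 = ((-5)**2 + 43)**2 = (25 + 43)**2 = 68**2 = 4624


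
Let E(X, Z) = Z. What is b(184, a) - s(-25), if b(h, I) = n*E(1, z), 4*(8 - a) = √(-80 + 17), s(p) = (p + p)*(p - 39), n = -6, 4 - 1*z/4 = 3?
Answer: -3224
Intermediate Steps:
z = 4 (z = 16 - 4*3 = 16 - 12 = 4)
s(p) = 2*p*(-39 + p) (s(p) = (2*p)*(-39 + p) = 2*p*(-39 + p))
a = 8 - 3*I*√7/4 (a = 8 - √(-80 + 17)/4 = 8 - 3*I*√7/4 ≈ 8.0 - 1.9843*I)
b(h, I) = -24 (b(h, I) = -6*4 = -24)
b(184, a) - s(-25) = -24 - 2*(-25)*(-39 - 25) = -24 - 2*(-25)*(-64) = -24 - 1*3200 = -24 - 3200 = -3224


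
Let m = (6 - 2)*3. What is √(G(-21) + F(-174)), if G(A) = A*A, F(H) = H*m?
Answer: 3*I*√183 ≈ 40.583*I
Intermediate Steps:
m = 12 (m = 4*3 = 12)
F(H) = 12*H (F(H) = H*12 = 12*H)
G(A) = A²
√(G(-21) + F(-174)) = √((-21)² + 12*(-174)) = √(441 - 2088) = √(-1647) = 3*I*√183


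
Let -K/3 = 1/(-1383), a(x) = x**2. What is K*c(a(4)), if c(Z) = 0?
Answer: 0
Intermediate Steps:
K = 1/461 (K = -3/(-1383) = -3*(-1/1383) = 1/461 ≈ 0.0021692)
K*c(a(4)) = (1/461)*0 = 0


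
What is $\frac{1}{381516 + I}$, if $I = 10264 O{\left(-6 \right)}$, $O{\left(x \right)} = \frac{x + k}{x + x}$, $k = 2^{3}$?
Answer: $\frac{3}{1139416} \approx 2.6329 \cdot 10^{-6}$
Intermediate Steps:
$k = 8$
$O{\left(x \right)} = \frac{8 + x}{2 x}$ ($O{\left(x \right)} = \frac{x + 8}{x + x} = \frac{8 + x}{2 x}$)
$I = - \frac{5132}{3}$ ($I = 10264 \frac{8 - 6}{2 \left(-6\right)} = 10264 \cdot \frac{1}{2} \left(- \frac{1}{6}\right) 2 = 10264 \left(- \frac{1}{6}\right) = - \frac{5132}{3} \approx -1710.7$)
$\frac{1}{381516 + I} = \frac{1}{381516 - \frac{5132}{3}} = \frac{1}{\frac{1139416}{3}} = \frac{3}{1139416}$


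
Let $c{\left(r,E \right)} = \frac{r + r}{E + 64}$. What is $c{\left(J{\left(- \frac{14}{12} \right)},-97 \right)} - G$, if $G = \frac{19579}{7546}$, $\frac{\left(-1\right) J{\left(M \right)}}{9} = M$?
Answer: $- \frac{3483}{1078} \approx -3.231$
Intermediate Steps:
$J{\left(M \right)} = - 9 M$
$c{\left(r,E \right)} = \frac{2 r}{64 + E}$
$G = \frac{2797}{1078}$ ($G = 19579 \cdot \frac{1}{7546} = \frac{2797}{1078} \approx 2.5946$)
$c{\left(J{\left(- \frac{14}{12} \right)},-97 \right)} - G = \frac{2 \left(- 9 \left(- \frac{14}{12}\right)\right)}{64 - 97} - \frac{2797}{1078} = \frac{2 \left(- 9 \left(\left(-14\right) \frac{1}{12}\right)\right)}{-33} - \frac{2797}{1078} = 2 \left(\left(-9\right) \left(- \frac{7}{6}\right)\right) \left(- \frac{1}{33}\right) - \frac{2797}{1078} = 2 \cdot \frac{21}{2} \left(- \frac{1}{33}\right) - \frac{2797}{1078} = - \frac{7}{11} - \frac{2797}{1078} = - \frac{3483}{1078}$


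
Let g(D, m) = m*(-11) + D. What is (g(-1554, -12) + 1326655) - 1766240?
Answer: -441007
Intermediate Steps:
g(D, m) = D - 11*m (g(D, m) = -11*m + D = D - 11*m)
(g(-1554, -12) + 1326655) - 1766240 = ((-1554 - 11*(-12)) + 1326655) - 1766240 = ((-1554 + 132) + 1326655) - 1766240 = (-1422 + 1326655) - 1766240 = 1325233 - 1766240 = -441007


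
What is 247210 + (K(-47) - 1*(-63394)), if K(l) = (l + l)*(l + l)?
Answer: 319440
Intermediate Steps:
K(l) = 4*l² (K(l) = (2*l)*(2*l) = 4*l²)
247210 + (K(-47) - 1*(-63394)) = 247210 + (4*(-47)² - 1*(-63394)) = 247210 + (4*2209 + 63394) = 247210 + (8836 + 63394) = 247210 + 72230 = 319440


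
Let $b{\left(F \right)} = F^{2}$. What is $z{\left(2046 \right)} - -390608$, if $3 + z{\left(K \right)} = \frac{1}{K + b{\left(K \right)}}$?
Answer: $\frac{1635917018011}{4188162} \approx 3.9061 \cdot 10^{5}$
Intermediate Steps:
$z{\left(K \right)} = -3 + \frac{1}{K + K^{2}}$
$z{\left(2046 \right)} - -390608 = \frac{1 - 6138 - 3 \cdot 2046^{2}}{2046 \left(1 + 2046\right)} - -390608 = \frac{1 - 6138 - 12558348}{2046 \cdot 2047} + 390608 = \frac{1}{2046} \cdot \frac{1}{2047} \left(1 - 6138 - 12558348\right) + 390608 = \frac{1}{2046} \cdot \frac{1}{2047} \left(-12564485\right) + 390608 = - \frac{12564485}{4188162} + 390608 = \frac{1635917018011}{4188162}$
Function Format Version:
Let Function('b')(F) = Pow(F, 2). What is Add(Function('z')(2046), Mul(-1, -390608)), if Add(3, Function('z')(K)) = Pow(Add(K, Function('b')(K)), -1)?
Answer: Rational(1635917018011, 4188162) ≈ 3.9061e+5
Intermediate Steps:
Function('z')(K) = Add(-3, Pow(Add(K, Pow(K, 2)), -1))
Add(Function('z')(2046), Mul(-1, -390608)) = Add(Mul(Pow(2046, -1), Pow(Add(1, 2046), -1), Add(1, Mul(-3, 2046), Mul(-3, Pow(2046, 2)))), Mul(-1, -390608)) = Add(Mul(Rational(1, 2046), Pow(2047, -1), Add(1, -6138, Mul(-3, 4186116))), 390608) = Add(Mul(Rational(1, 2046), Rational(1, 2047), Add(1, -6138, -12558348)), 390608) = Add(Mul(Rational(1, 2046), Rational(1, 2047), -12564485), 390608) = Add(Rational(-12564485, 4188162), 390608) = Rational(1635917018011, 4188162)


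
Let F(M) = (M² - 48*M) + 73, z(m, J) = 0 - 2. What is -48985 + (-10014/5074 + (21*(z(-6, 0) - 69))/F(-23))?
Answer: -212025380779/4328122 ≈ -48988.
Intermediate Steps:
z(m, J) = -2
F(M) = 73 + M² - 48*M
-48985 + (-10014/5074 + (21*(z(-6, 0) - 69))/F(-23)) = -48985 + (-10014/5074 + (21*(-2 - 69))/(73 + (-23)² - 48*(-23))) = -48985 + (-10014*1/5074 + (21*(-71))/(73 + 529 + 1104)) = -48985 + (-5007/2537 - 1491/1706) = -48985 - 12324609/4328122 = -212025380779/4328122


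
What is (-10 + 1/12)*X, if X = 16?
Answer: -476/3 ≈ -158.67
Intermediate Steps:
(-10 + 1/12)*X = (-10 + 1/12)*16 = -119/12*16 = -476/3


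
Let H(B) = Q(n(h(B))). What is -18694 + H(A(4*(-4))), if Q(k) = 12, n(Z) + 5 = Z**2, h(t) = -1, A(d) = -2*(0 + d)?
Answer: -18682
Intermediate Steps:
A(d) = -2*d
n(Z) = -5 + Z**2
H(B) = 12
-18694 + H(A(4*(-4))) = -18694 + 12 = -18682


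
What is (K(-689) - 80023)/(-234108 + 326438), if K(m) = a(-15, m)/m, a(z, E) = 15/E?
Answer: -18994299284/21915494965 ≈ -0.86671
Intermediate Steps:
K(m) = 15/m² (K(m) = (15/m)/m = 15/m²)
(K(-689) - 80023)/(-234108 + 326438) = (15/(-689)² - 80023)/(-234108 + 326438) = (15*(1/474721) - 80023)/92330 = (15/474721 - 80023)*(1/92330) = -37988598568/474721*1/92330 = -18994299284/21915494965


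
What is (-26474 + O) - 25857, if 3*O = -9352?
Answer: -166345/3 ≈ -55448.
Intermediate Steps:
O = -9352/3 (O = (⅓)*(-9352) = -9352/3 ≈ -3117.3)
(-26474 + O) - 25857 = (-26474 - 9352/3) - 25857 = -88774/3 - 25857 = -166345/3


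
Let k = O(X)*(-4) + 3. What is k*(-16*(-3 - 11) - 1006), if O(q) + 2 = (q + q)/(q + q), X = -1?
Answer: -5474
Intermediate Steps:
O(q) = -1 (O(q) = -2 + (q + q)/(q + q) = -2 + (2*q)/((2*q)) = -2 + (2*q)*(1/(2*q)) = -2 + 1 = -1)
k = 7 (k = -1*(-4) + 3 = 4 + 3 = 7)
k*(-16*(-3 - 11) - 1006) = 7*(-16*(-3 - 11) - 1006) = 7*(-16*(-14) - 1006) = 7*(224 - 1006) = 7*(-782) = -5474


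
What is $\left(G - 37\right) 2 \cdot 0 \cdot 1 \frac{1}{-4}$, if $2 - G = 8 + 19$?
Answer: $0$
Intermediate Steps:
$G = -25$ ($G = 2 - \left(8 + 19\right) = 2 - 27 = -25$)
$\left(G - 37\right) 2 \cdot 0 \cdot 1 \frac{1}{-4} = \left(-25 - 37\right) 2 \cdot 0 \cdot 1 \frac{1}{-4} = - 62 \cdot 0 \cdot 1 \left(- \frac{1}{4}\right) = - 62 \cdot 0 \left(- \frac{1}{4}\right) = \left(-62\right) 0 = 0$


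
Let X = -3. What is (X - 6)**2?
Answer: 81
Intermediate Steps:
(X - 6)**2 = (-3 - 6)**2 = (-9)**2 = 81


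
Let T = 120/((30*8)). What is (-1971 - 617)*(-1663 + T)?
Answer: 4302550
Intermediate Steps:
T = ½ (T = 120/240 = 120*(1/240) = ½ ≈ 0.50000)
(-1971 - 617)*(-1663 + T) = (-1971 - 617)*(-1663 + ½) = -2588*(-3325/2) = 4302550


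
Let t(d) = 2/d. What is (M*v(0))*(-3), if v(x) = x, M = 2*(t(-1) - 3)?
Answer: 0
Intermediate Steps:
M = -10 (M = 2*(2/(-1) - 3) = 2*(2*(-1) - 3) = 2*(-2 - 3) = 2*(-5) = -10)
(M*v(0))*(-3) = -10*0*(-3) = 0*(-3) = 0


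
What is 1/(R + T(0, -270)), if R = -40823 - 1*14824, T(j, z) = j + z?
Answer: -1/55917 ≈ -1.7884e-5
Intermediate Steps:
R = -55647 (R = -40823 - 14824 = -55647)
1/(R + T(0, -270)) = 1/(-55647 + (0 - 270)) = 1/(-55647 - 270) = 1/(-55917) = -1/55917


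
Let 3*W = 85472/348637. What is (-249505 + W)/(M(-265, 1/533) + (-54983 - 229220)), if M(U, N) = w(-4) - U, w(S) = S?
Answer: 260959938583/296978061162 ≈ 0.87872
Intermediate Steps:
M(U, N) = -4 - U
W = 85472/1045911 (W = (85472/348637)/3 = (85472*(1/348637))/3 = (1/3)*(85472/348637) = 85472/1045911 ≈ 0.081720)
(-249505 + W)/(M(-265, 1/533) + (-54983 - 229220)) = (-249505 + 85472/1045911)/((-4 - 1*(-265)) + (-54983 - 229220)) = -260959938583/(1045911*((-4 + 265) - 284203)) = -260959938583/(1045911*(261 - 284203)) = -260959938583/1045911/(-283942) = -260959938583/1045911*(-1/283942) = 260959938583/296978061162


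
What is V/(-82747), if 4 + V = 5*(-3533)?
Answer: 17669/82747 ≈ 0.21353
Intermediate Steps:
V = -17669 (V = -4 + 5*(-3533) = -4 - 17665 = -17669)
V/(-82747) = -17669/(-82747) = -17669*(-1/82747) = 17669/82747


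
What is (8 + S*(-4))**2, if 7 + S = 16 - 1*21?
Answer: 3136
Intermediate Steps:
S = -12 (S = -7 + (16 - 1*21) = -7 + (16 - 21) = -7 - 5 = -12)
(8 + S*(-4))**2 = (8 - 12*(-4))**2 = (8 + 48)**2 = 56**2 = 3136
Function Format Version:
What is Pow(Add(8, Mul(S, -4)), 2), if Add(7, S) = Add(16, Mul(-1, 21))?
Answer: 3136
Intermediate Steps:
S = -12 (S = Add(-7, Add(16, Mul(-1, 21))) = Add(-7, Add(16, -21)) = Add(-7, -5) = -12)
Pow(Add(8, Mul(S, -4)), 2) = Pow(Add(8, Mul(-12, -4)), 2) = Pow(Add(8, 48), 2) = Pow(56, 2) = 3136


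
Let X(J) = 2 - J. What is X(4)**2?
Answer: 4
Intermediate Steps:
X(4)**2 = (2 - 1*4)**2 = (2 - 4)**2 = (-2)**2 = 4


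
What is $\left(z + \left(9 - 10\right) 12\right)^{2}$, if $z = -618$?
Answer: $396900$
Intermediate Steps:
$\left(z + \left(9 - 10\right) 12\right)^{2} = \left(-618 + \left(9 - 10\right) 12\right)^{2} = \left(-618 - 12\right)^{2} = \left(-630\right)^{2} = 396900$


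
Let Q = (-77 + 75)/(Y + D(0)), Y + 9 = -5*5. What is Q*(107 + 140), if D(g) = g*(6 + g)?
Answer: 247/17 ≈ 14.529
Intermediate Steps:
Y = -34 (Y = -9 - 5*5 = -9 - 25 = -34)
Q = 1/17 (Q = (-77 + 75)/(-34 + 0*(6 + 0)) = -2/(-34 + 0*6) = -2/(-34 + 0) = -2/(-34) = -2*(-1/34) = 1/17 ≈ 0.058824)
Q*(107 + 140) = (107 + 140)/17 = (1/17)*247 = 247/17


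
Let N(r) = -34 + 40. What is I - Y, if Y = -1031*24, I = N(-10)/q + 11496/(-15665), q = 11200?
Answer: 434115665079/17544800 ≈ 24743.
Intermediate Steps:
N(r) = 6
I = -12866121/17544800 (I = 6/11200 + 11496/(-15665) = 6*(1/11200) + 11496*(-1/15665) = 3/5600 - 11496/15665 = -12866121/17544800 ≈ -0.73333)
Y = -24744
I - Y = -12866121/17544800 - 1*(-24744) = -12866121/17544800 + 24744 = 434115665079/17544800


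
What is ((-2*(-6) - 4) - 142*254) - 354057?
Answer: -390117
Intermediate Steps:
((-2*(-6) - 4) - 142*254) - 354057 = ((12 - 4) - 36068) - 354057 = (8 - 36068) - 354057 = -36060 - 354057 = -390117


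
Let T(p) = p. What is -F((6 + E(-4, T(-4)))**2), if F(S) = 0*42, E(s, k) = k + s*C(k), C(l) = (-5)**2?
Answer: 0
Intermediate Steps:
C(l) = 25
E(s, k) = k + 25*s (E(s, k) = k + s*25 = k + 25*s)
F(S) = 0
-F((6 + E(-4, T(-4)))**2) = -1*0 = 0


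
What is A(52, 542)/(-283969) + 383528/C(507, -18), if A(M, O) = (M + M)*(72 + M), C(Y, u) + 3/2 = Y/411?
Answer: -29841358102576/20729737 ≈ -1.4395e+6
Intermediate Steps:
C(Y, u) = -3/2 + Y/411
A(M, O) = 2*M*(72 + M) (A(M, O) = (2*M)*(72 + M) = 2*M*(72 + M))
A(52, 542)/(-283969) + 383528/C(507, -18) = (2*52*(72 + 52))/(-283969) + 383528/(-3/2 + (1/411)*507) = (2*52*124)*(-1/283969) + 383528/(-3/2 + 169/137) = 12896*(-1/283969) + 383528/(-73/274) = -12896/283969 + 383528*(-274/73) = -12896/283969 - 105086672/73 = -29841358102576/20729737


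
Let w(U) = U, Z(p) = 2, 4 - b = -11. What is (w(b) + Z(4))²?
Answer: 289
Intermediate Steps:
b = 15 (b = 4 - 1*(-11) = 4 + 11 = 15)
(w(b) + Z(4))² = (15 + 2)² = 17² = 289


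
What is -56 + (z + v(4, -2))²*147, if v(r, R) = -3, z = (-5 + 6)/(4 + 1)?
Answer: 27412/25 ≈ 1096.5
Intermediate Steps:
z = ⅕ (z = 1/5 = 1*(⅕) = ⅕ ≈ 0.20000)
-56 + (z + v(4, -2))²*147 = -56 + (⅕ - 3)²*147 = -56 + (-14/5)²*147 = -56 + (196/25)*147 = -56 + 28812/25 = 27412/25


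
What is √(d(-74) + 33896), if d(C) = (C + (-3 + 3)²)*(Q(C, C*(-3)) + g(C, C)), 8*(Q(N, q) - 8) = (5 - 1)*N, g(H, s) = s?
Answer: √41518 ≈ 203.76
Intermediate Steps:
Q(N, q) = 8 + N/2 (Q(N, q) = 8 + ((5 - 1)*N)/8 = 8 + (4*N)/8 = 8 + N/2)
d(C) = C*(8 + 3*C/2) (d(C) = (C + (-3 + 3)²)*((8 + C/2) + C) = (C + 0²)*(8 + 3*C/2) = (C + 0)*(8 + 3*C/2) = C*(8 + 3*C/2))
√(d(-74) + 33896) = √((½)*(-74)*(16 + 3*(-74)) + 33896) = √((½)*(-74)*(16 - 222) + 33896) = √((½)*(-74)*(-206) + 33896) = √(7622 + 33896) = √41518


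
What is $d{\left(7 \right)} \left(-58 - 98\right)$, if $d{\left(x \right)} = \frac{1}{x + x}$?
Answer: $- \frac{78}{7} \approx -11.143$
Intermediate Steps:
$d{\left(x \right)} = \frac{1}{2 x}$
$d{\left(7 \right)} \left(-58 - 98\right) = \frac{1}{2 \cdot 7} \left(-58 - 98\right) = \frac{1}{2} \cdot \frac{1}{7} \left(-156\right) = \frac{1}{14} \left(-156\right) = - \frac{78}{7}$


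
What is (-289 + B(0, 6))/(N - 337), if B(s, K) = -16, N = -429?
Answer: 305/766 ≈ 0.39817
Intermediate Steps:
(-289 + B(0, 6))/(N - 337) = (-289 - 16)/(-429 - 337) = -305/(-766) = -305*(-1/766) = 305/766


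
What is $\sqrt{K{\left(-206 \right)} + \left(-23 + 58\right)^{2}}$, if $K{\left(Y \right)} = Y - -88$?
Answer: $3 \sqrt{123} \approx 33.272$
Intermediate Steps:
$K{\left(Y \right)} = 88 + Y$ ($K{\left(Y \right)} = Y + 88 = 88 + Y$)
$\sqrt{K{\left(-206 \right)} + \left(-23 + 58\right)^{2}} = \sqrt{\left(88 - 206\right) + \left(-23 + 58\right)^{2}} = \sqrt{-118 + 35^{2}} = \sqrt{-118 + 1225} = \sqrt{1107} = 3 \sqrt{123}$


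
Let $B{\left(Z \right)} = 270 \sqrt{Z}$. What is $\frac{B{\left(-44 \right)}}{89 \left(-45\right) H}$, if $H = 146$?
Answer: $- \frac{6 i \sqrt{11}}{6497} \approx - 0.0030629 i$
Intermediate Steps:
$\frac{B{\left(-44 \right)}}{89 \left(-45\right) H} = \frac{270 \sqrt{-44}}{89 \left(-45\right) 146} = \frac{270 \cdot 2 i \sqrt{11}}{\left(-4005\right) 146} = \frac{540 i \sqrt{11}}{-584730} = 540 i \sqrt{11} \left(- \frac{1}{584730}\right) = - \frac{6 i \sqrt{11}}{6497}$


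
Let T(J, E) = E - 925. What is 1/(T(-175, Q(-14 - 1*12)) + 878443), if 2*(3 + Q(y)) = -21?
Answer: 2/1755009 ≈ 1.1396e-6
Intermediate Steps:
Q(y) = -27/2 (Q(y) = -3 + (½)*(-21) = -3 - 21/2 = -27/2)
T(J, E) = -925 + E
1/(T(-175, Q(-14 - 1*12)) + 878443) = 1/((-925 - 27/2) + 878443) = 1/(-1877/2 + 878443) = 1/(1755009/2) = 2/1755009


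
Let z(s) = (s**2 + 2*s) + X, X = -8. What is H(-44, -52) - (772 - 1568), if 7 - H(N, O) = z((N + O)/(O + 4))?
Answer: 803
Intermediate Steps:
z(s) = -8 + s**2 + 2*s (z(s) = (s**2 + 2*s) - 8 = -8 + s**2 + 2*s)
H(N, O) = 15 - (N + O)**2/(4 + O)**2 - 2*(N + O)/(4 + O) (H(N, O) = 7 - (-8 + ((N + O)/(O + 4))**2 + 2*((N + O)/(O + 4))) = 7 - (-8 + ((N + O)/(4 + O))**2 + 2*((N + O)/(4 + O))) = 7 - (-8 + (N + O)**2/(4 + O)**2 + 2*(N + O)/(4 + O)) = 7 + (8 - (N + O)**2/(4 + O)**2 - 2*(N + O)/(4 + O)) = 15 - (N + O)**2/(4 + O)**2 - 2*(N + O)/(4 + O))
H(-44, -52) - (772 - 1568) = (240 - 1*(-44)**2 - 8*(-44) + 12*(-52)**2 + 112*(-52) - 4*(-44)*(-52))/(16 + (-52)**2 + 8*(-52)) - (772 - 1568) = (240 - 1*1936 + 352 + 12*2704 - 5824 - 9152)/(16 + 2704 - 416) - 1*(-796) = (240 - 1936 + 352 + 32448 - 5824 - 9152)/2304 + 796 = (1/2304)*16128 + 796 = 7 + 796 = 803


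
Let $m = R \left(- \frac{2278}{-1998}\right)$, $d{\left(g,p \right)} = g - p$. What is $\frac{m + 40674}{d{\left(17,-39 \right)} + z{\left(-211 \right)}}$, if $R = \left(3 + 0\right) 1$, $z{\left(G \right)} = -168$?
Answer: $- \frac{1935083}{5328} \approx -363.19$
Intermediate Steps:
$R = 3$ ($R = 3 \cdot 1 = 3$)
$m = \frac{1139}{333}$ ($m = 3 \left(- \frac{2278}{-1998}\right) = 3 \left(\left(-2278\right) \left(- \frac{1}{1998}\right)\right) = 3 \cdot \frac{1139}{999} = \frac{1139}{333} \approx 3.4204$)
$\frac{m + 40674}{d{\left(17,-39 \right)} + z{\left(-211 \right)}} = \frac{\frac{1139}{333} + 40674}{\left(17 - -39\right) - 168} = \frac{13545581}{333 \left(\left(17 + 39\right) - 168\right)} = \frac{13545581}{333 \left(56 - 168\right)} = \frac{13545581}{333 \left(-112\right)} = \frac{13545581}{333} \left(- \frac{1}{112}\right) = - \frac{1935083}{5328}$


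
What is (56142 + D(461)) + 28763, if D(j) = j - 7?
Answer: 85359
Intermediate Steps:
D(j) = -7 + j
(56142 + D(461)) + 28763 = (56142 + (-7 + 461)) + 28763 = (56142 + 454) + 28763 = 56596 + 28763 = 85359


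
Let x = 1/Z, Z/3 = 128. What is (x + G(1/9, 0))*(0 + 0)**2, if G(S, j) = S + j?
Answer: 0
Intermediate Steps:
Z = 384 (Z = 3*128 = 384)
x = 1/384 ≈ 0.0026042
(x + G(1/9, 0))*(0 + 0)**2 = (1/384 + (1/9 + 0))*(0 + 0)**2 = (1/384 + (1/9 + 0))*0**2 = (1/384 + 1/9)*0 = (131/1152)*0 = 0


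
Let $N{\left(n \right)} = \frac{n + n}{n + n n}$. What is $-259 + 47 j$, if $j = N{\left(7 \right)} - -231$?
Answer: $\frac{42439}{4} \approx 10610.0$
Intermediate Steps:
$N{\left(n \right)} = \frac{2 n}{n + n^{2}}$
$j = \frac{925}{4}$ ($j = \frac{2}{1 + 7} - -231 = \frac{2}{8} + 231 = 2 \cdot \frac{1}{8} + 231 = \frac{1}{4} + 231 = \frac{925}{4} \approx 231.25$)
$-259 + 47 j = -259 + 47 \cdot \frac{925}{4} = -259 + \frac{43475}{4} = \frac{42439}{4}$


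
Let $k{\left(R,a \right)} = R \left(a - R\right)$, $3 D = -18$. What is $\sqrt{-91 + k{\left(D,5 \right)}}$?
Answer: $i \sqrt{157} \approx 12.53 i$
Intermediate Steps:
$D = -6$ ($D = \frac{1}{3} \left(-18\right) = -6$)
$\sqrt{-91 + k{\left(D,5 \right)}} = \sqrt{-91 - 6 \left(5 - -6\right)} = \sqrt{-91 - 6 \left(5 + 6\right)} = \sqrt{-91 - 66} = \sqrt{-157} = i \sqrt{157}$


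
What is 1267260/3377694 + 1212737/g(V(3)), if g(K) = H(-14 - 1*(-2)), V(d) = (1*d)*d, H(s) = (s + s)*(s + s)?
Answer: 682830738373/324258624 ≈ 2105.8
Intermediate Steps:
H(s) = 4*s² (H(s) = (2*s)*(2*s) = 4*s²)
V(d) = d² (V(d) = d*d = d²)
g(K) = 576 (g(K) = 4*(-14 - 1*(-2))² = 4*(-14 + 2)² = 4*(-12)² = 4*144 = 576)
1267260/3377694 + 1212737/g(V(3)) = 1267260/3377694 + 1212737/576 = 1267260*(1/3377694) + 1212737*(1/576) = 211210/562949 + 1212737/576 = 682830738373/324258624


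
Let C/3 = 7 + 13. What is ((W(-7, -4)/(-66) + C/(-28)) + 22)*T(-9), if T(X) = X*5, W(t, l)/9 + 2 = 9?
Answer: -130995/154 ≈ -850.62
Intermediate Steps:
W(t, l) = 63 (W(t, l) = -18 + 9*9 = -18 + 81 = 63)
C = 60 (C = 3*(7 + 13) = 3*20 = 60)
T(X) = 5*X
((W(-7, -4)/(-66) + C/(-28)) + 22)*T(-9) = ((63/(-66) + 60/(-28)) + 22)*(5*(-9)) = ((63*(-1/66) + 60*(-1/28)) + 22)*(-45) = ((-21/22 - 15/7) + 22)*(-45) = (-477/154 + 22)*(-45) = (2911/154)*(-45) = -130995/154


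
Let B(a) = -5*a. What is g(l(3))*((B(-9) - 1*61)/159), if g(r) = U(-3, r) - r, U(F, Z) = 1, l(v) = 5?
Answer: 64/159 ≈ 0.40252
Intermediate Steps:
g(r) = 1 - r
g(l(3))*((B(-9) - 1*61)/159) = (1 - 1*5)*((-5*(-9) - 1*61)/159) = (1 - 5)*((45 - 61)*(1/159)) = -(-64)/159 = -4*(-16/159) = 64/159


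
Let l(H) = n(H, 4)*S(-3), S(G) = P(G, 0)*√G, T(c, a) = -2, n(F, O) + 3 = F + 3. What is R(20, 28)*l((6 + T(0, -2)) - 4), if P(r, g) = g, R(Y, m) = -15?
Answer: 0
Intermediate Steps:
n(F, O) = F (n(F, O) = -3 + (F + 3) = -3 + (3 + F) = F)
S(G) = 0 (S(G) = 0*√G = 0)
l(H) = 0 (l(H) = H*0 = 0)
R(20, 28)*l((6 + T(0, -2)) - 4) = -15*0 = 0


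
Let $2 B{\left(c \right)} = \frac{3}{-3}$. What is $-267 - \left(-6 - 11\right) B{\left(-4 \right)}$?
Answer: $- \frac{551}{2} \approx -275.5$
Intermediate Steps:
$B{\left(c \right)} = - \frac{1}{2}$ ($B{\left(c \right)} = \frac{3 \frac{1}{-3}}{2} = \frac{3 \left(- \frac{1}{3}\right)}{2} = \frac{1}{2} \left(-1\right) = - \frac{1}{2}$)
$-267 - \left(-6 - 11\right) B{\left(-4 \right)} = -267 - \left(-6 - 11\right) \left(- \frac{1}{2}\right) = -267 - \left(-17\right) \left(- \frac{1}{2}\right) = -267 - \frac{17}{2} = - \frac{551}{2}$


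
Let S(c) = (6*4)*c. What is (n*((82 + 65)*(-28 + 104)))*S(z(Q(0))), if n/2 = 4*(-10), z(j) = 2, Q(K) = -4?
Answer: -42900480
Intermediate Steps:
S(c) = 24*c
n = -80 (n = 2*(4*(-10)) = 2*(-40) = -80)
(n*((82 + 65)*(-28 + 104)))*S(z(Q(0))) = (-80*(82 + 65)*(-28 + 104))*(24*2) = -11760*76*48 = -80*11172*48 = -893760*48 = -42900480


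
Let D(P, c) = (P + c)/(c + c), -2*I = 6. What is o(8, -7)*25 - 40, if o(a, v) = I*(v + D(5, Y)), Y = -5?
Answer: 485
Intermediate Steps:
I = -3 (I = -1/2*6 = -3)
D(P, c) = (P + c)/(2*c) (D(P, c) = (P + c)/((2*c)) = (P + c)*(1/(2*c)) = (P + c)/(2*c))
o(a, v) = -3*v (o(a, v) = -3*(v + (1/2)*(5 - 5)/(-5)) = -3*(v + (1/2)*(-1/5)*0) = -3*(v + 0) = -3*v)
o(8, -7)*25 - 40 = -3*(-7)*25 - 40 = 21*25 - 40 = 525 - 40 = 485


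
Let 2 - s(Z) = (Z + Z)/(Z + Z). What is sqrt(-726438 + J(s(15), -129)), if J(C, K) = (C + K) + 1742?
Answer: 6*I*sqrt(20134) ≈ 851.37*I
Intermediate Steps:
s(Z) = 1 (s(Z) = 2 - (Z + Z)/(Z + Z) = 2 - 2*Z/(2*Z) = 2 - 2*Z*1/(2*Z) = 2 - 1*1 = 2 - 1 = 1)
J(C, K) = 1742 + C + K
sqrt(-726438 + J(s(15), -129)) = sqrt(-726438 + (1742 + 1 - 129)) = sqrt(-726438 + 1614) = sqrt(-724824) = 6*I*sqrt(20134)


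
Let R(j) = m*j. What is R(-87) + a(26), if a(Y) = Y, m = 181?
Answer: -15721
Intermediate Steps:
R(j) = 181*j
R(-87) + a(26) = 181*(-87) + 26 = -15747 + 26 = -15721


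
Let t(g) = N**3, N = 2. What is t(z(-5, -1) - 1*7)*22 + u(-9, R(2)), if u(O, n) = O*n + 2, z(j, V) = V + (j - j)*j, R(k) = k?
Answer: 160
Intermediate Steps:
z(j, V) = V (z(j, V) = V + 0*j = V + 0 = V)
u(O, n) = 2 + O*n
t(g) = 8 (t(g) = 2**3 = 8)
t(z(-5, -1) - 1*7)*22 + u(-9, R(2)) = 8*22 + (2 - 9*2) = 176 + (2 - 18) = 176 - 16 = 160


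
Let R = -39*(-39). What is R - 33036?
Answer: -31515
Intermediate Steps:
R = 1521
R - 33036 = 1521 - 33036 = -31515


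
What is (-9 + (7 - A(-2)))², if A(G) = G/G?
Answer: 9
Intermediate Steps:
A(G) = 1
(-9 + (7 - A(-2)))² = (-9 + (7 - 1*1))² = (-9 + (7 - 1))² = (-9 + 6)² = (-3)² = 9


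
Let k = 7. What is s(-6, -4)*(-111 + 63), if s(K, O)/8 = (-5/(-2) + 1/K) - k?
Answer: 1792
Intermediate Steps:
s(K, O) = -36 + 8/K (s(K, O) = 8*((-5/(-2) + 1/K) - 1*7) = 8*((-5*(-½) + 1/K) - 7) = 8*((5/2 + 1/K) - 7) = 8*(-9/2 + 1/K) = -36 + 8/K)
s(-6, -4)*(-111 + 63) = (-36 + 8/(-6))*(-111 + 63) = (-36 + 8*(-⅙))*(-48) = (-36 - 4/3)*(-48) = -112/3*(-48) = 1792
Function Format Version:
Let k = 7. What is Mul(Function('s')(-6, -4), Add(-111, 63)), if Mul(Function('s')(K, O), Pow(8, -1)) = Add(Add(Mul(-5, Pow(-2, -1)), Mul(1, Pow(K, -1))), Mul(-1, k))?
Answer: 1792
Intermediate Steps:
Function('s')(K, O) = Add(-36, Mul(8, Pow(K, -1))) (Function('s')(K, O) = Mul(8, Add(Add(Mul(-5, Pow(-2, -1)), Mul(1, Pow(K, -1))), Mul(-1, 7))) = Mul(8, Add(Add(Mul(-5, Rational(-1, 2)), Pow(K, -1)), -7)) = Mul(8, Add(Add(Rational(5, 2), Pow(K, -1)), -7)) = Mul(8, Add(Rational(-9, 2), Pow(K, -1))) = Add(-36, Mul(8, Pow(K, -1))))
Mul(Function('s')(-6, -4), Add(-111, 63)) = Mul(Add(-36, Mul(8, Pow(-6, -1))), Add(-111, 63)) = Mul(Add(-36, Mul(8, Rational(-1, 6))), -48) = Mul(Add(-36, Rational(-4, 3)), -48) = Mul(Rational(-112, 3), -48) = 1792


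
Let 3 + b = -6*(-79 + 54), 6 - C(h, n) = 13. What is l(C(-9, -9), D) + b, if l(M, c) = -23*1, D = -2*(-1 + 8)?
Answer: 124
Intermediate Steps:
C(h, n) = -7 (C(h, n) = 6 - 1*13 = 6 - 13 = -7)
b = 147 (b = -3 - 6*(-79 + 54) = -3 - 6*(-25) = -3 + 150 = 147)
D = -14 (D = -2*7 = -14)
l(M, c) = -23
l(C(-9, -9), D) + b = -23 + 147 = 124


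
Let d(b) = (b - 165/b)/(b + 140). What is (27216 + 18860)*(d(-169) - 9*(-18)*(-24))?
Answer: -876673860592/4901 ≈ -1.7888e+8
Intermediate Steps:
d(b) = (b - 165/b)/(140 + b)
(27216 + 18860)*(d(-169) - 9*(-18)*(-24)) = (27216 + 18860)*((-165 + (-169)²)/((-169)*(140 - 169)) - 9*(-18)*(-24)) = 46076*(-1/169*(-165 + 28561)/(-29) + 162*(-24)) = 46076*(-1/169*(-1/29)*28396 - 3888) = 46076*(28396/4901 - 3888) = 46076*(-19026692/4901) = -876673860592/4901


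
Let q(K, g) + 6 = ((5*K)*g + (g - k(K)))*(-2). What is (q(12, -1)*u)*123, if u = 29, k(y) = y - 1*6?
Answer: 456576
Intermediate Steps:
k(y) = -6 + y (k(y) = y - 6 = -6 + y)
q(K, g) = -18 - 2*g + 2*K - 10*K*g (q(K, g) = -6 + ((5*K)*g + (g - (-6 + K)))*(-2) = -6 + (5*K*g + (g + (6 - K)))*(-2) = -6 + (5*K*g + (6 + g - K))*(-2) = -6 + (6 + g - K + 5*K*g)*(-2) = -6 + (-12 - 2*g + 2*K - 10*K*g) = -18 - 2*g + 2*K - 10*K*g)
(q(12, -1)*u)*123 = ((-18 - 2*(-1) + 2*12 - 10*12*(-1))*29)*123 = ((-18 + 2 + 24 + 120)*29)*123 = (128*29)*123 = 3712*123 = 456576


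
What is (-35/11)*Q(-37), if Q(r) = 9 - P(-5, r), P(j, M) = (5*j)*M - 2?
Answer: 31990/11 ≈ 2908.2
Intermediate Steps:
P(j, M) = -2 + 5*M*j (P(j, M) = 5*M*j - 2 = -2 + 5*M*j)
Q(r) = 11 + 25*r (Q(r) = 9 - (-2 + 5*r*(-5)) = 9 - (-2 - 25*r) = 9 + (2 + 25*r) = 11 + 25*r)
(-35/11)*Q(-37) = (-35/11)*(11 + 25*(-37)) = (-35*1/11)*(11 - 925) = -35/11*(-914) = 31990/11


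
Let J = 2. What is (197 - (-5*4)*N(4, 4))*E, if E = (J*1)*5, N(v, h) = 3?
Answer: 2570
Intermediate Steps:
E = 10 (E = (2*1)*5 = 2*5 = 10)
(197 - (-5*4)*N(4, 4))*E = (197 - (-5*4)*3)*10 = (197 - (-20)*3)*10 = (197 - 1*(-60))*10 = (197 + 60)*10 = 257*10 = 2570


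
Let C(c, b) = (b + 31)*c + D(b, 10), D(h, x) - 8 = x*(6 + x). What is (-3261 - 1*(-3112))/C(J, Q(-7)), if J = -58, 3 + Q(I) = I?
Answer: 149/1050 ≈ 0.14190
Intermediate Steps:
Q(I) = -3 + I
D(h, x) = 8 + x*(6 + x)
C(c, b) = 168 + c*(31 + b) (C(c, b) = (b + 31)*c + (8 + 10**2 + 6*10) = (31 + b)*c + (8 + 100 + 60) = c*(31 + b) + 168 = 168 + c*(31 + b))
(-3261 - 1*(-3112))/C(J, Q(-7)) = (-3261 - 1*(-3112))/(168 + 31*(-58) + (-3 - 7)*(-58)) = (-3261 + 3112)/(168 - 1798 - 10*(-58)) = -149/(168 - 1798 + 580) = -149/(-1050) = -149*(-1/1050) = 149/1050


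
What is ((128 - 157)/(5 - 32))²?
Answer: 841/729 ≈ 1.1536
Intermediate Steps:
((128 - 157)/(5 - 32))² = (-29/(-27))² = (-29*(-1/27))² = (29/27)² = 841/729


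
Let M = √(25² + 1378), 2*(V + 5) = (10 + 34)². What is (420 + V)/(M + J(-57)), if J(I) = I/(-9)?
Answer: -78831/17666 + 12447*√2003/17666 ≈ 27.071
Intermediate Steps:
V = 963 (V = -5 + (10 + 34)²/2 = -5 + (½)*44² = -5 + (½)*1936 = -5 + 968 = 963)
J(I) = -I/9 (J(I) = I*(-⅑) = -I/9)
M = √2003 (M = √(625 + 1378) = √2003 ≈ 44.755)
(420 + V)/(M + J(-57)) = (420 + 963)/(√2003 - ⅑*(-57)) = 1383/(√2003 + 19/3) = 1383/(19/3 + √2003)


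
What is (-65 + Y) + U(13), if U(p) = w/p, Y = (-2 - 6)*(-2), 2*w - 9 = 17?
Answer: -48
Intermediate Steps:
w = 13 (w = 9/2 + (½)*17 = 9/2 + 17/2 = 13)
Y = 16 (Y = -8*(-2) = 16)
U(p) = 13/p
(-65 + Y) + U(13) = (-65 + 16) + 13/13 = -49 + 13*(1/13) = -49 + 1 = -48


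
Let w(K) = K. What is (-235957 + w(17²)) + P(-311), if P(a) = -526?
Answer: -236194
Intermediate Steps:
(-235957 + w(17²)) + P(-311) = (-235957 + 17²) - 526 = (-235957 + 289) - 526 = -235668 - 526 = -236194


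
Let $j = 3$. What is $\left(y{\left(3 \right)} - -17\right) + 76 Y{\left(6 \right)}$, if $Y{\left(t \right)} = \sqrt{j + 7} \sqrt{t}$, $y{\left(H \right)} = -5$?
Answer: $12 + 152 \sqrt{15} \approx 600.69$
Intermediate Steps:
$Y{\left(t \right)} = \sqrt{10} \sqrt{t}$ ($Y{\left(t \right)} = \sqrt{3 + 7} \sqrt{t} = \sqrt{10} \sqrt{t}$)
$\left(y{\left(3 \right)} - -17\right) + 76 Y{\left(6 \right)} = \left(-5 - -17\right) + 76 \sqrt{10} \sqrt{6} = \left(-5 + 17\right) + 76 \cdot 2 \sqrt{15} = 12 + 152 \sqrt{15}$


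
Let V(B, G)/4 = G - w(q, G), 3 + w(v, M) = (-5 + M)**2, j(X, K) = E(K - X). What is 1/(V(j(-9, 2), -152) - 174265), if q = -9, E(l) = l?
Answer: -1/273457 ≈ -3.6569e-6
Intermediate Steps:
j(X, K) = K - X
w(v, M) = -3 + (-5 + M)**2
V(B, G) = 12 - 4*(-5 + G)**2 + 4*G (V(B, G) = 4*(G - (-3 + (-5 + G)**2)) = 4*(G + (3 - (-5 + G)**2)) = 4*(3 + G - (-5 + G)**2) = 12 - 4*(-5 + G)**2 + 4*G)
1/(V(j(-9, 2), -152) - 174265) = 1/((12 - 4*(-5 - 152)**2 + 4*(-152)) - 174265) = 1/((12 - 4*(-157)**2 - 608) - 174265) = 1/((12 - 4*24649 - 608) - 174265) = 1/((12 - 98596 - 608) - 174265) = 1/(-99192 - 174265) = 1/(-273457) = -1/273457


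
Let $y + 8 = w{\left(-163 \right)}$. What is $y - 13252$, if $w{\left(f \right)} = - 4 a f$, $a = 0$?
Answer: $-13260$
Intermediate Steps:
$w{\left(f \right)} = 0$ ($w{\left(f \right)} = - 4 \cdot 0 f = \left(-4\right) 0 = 0$)
$y = -8$ ($y = -8 + 0 = -8$)
$y - 13252 = -8 - 13252 = -13260$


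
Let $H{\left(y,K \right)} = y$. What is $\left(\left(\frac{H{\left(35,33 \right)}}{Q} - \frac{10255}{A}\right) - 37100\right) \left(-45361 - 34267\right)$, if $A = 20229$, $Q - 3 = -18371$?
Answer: $\frac{39203417509876555}{13270224} \approx 2.9542 \cdot 10^{9}$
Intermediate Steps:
$Q = -18368$ ($Q = 3 - 18371 = -18368$)
$\left(\left(\frac{H{\left(35,33 \right)}}{Q} - \frac{10255}{A}\right) - 37100\right) \left(-45361 - 34267\right) = \left(\left(\frac{35}{-18368} - \frac{10255}{20229}\right) - 37100\right) \left(-45361 - 34267\right) = \left(\left(35 \left(- \frac{1}{18368}\right) - \frac{10255}{20229}\right) - 37100\right) \left(-79628\right) = \left(\left(- \frac{5}{2624} - \frac{10255}{20229}\right) - 37100\right) \left(-79628\right) = \left(- \frac{27010265}{53080896} - 37100\right) \left(-79628\right) = \left(- \frac{1969328251865}{53080896}\right) \left(-79628\right) = \frac{39203417509876555}{13270224}$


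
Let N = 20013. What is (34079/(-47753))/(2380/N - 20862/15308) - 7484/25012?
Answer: 42097192347695/153355462612157 ≈ 0.27451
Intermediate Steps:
(34079/(-47753))/(2380/N - 20862/15308) - 7484/25012 = (34079/(-47753))/(2380/20013 - 20862/15308) - 7484/25012 = (34079*(-1/47753))/(2380*(1/20013) - 20862*1/15308) - 7484*1/25012 = -643/(901*(340/2859 - 10431/7654)) - 1871/6253 = -643/(901*(-27219869/21882786)) - 1871/6253 = -643/901*(-21882786/27219869) - 1871/6253 = 14070631398/24525101969 - 1871/6253 = 42097192347695/153355462612157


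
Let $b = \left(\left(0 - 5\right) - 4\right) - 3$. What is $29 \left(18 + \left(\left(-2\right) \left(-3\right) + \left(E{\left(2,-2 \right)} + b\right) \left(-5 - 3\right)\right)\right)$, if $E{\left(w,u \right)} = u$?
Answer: $3944$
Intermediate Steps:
$b = -12$ ($b = \left(\left(0 - 5\right) - 4\right) - 3 = \left(-5 - 4\right) - 3 = -9 - 3 = -12$)
$29 \left(18 + \left(\left(-2\right) \left(-3\right) + \left(E{\left(2,-2 \right)} + b\right) \left(-5 - 3\right)\right)\right) = 29 \left(18 - \left(-6 - \left(-2 - 12\right) \left(-5 - 3\right)\right)\right) = 29 \left(18 + \left(6 - -112\right)\right) = 29 \left(18 + \left(6 + 112\right)\right) = 29 \left(18 + 118\right) = 29 \cdot 136 = 3944$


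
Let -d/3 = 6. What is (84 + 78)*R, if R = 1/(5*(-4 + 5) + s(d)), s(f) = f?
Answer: -162/13 ≈ -12.462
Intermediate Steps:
d = -18 (d = -3*6 = -18)
R = -1/13 (R = 1/(5*(-4 + 5) - 18) = 1/(5*1 - 18) = 1/(5 - 18) = 1/(-13) = -1/13 ≈ -0.076923)
(84 + 78)*R = (84 + 78)*(-1/13) = 162*(-1/13) = -162/13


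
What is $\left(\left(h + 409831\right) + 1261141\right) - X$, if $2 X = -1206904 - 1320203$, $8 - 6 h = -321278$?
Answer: $\frac{17928439}{6} \approx 2.9881 \cdot 10^{6}$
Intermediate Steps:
$h = \frac{160643}{3}$ ($h = \frac{4}{3} - - \frac{160639}{3} = \frac{4}{3} + \frac{160639}{3} = \frac{160643}{3} \approx 53548.0$)
$X = - \frac{2527107}{2}$ ($X = \frac{-1206904 - 1320203}{2} = \frac{1}{2} \left(-2527107\right) = - \frac{2527107}{2} \approx -1.2636 \cdot 10^{6}$)
$\left(\left(h + 409831\right) + 1261141\right) - X = \left(\left(\frac{160643}{3} + 409831\right) + 1261141\right) - - \frac{2527107}{2} = \left(\frac{1390136}{3} + 1261141\right) + \frac{2527107}{2} = \frac{5173559}{3} + \frac{2527107}{2} = \frac{17928439}{6}$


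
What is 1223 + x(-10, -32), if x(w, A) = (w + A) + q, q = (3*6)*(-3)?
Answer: 1127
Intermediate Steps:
q = -54 (q = 18*(-3) = -54)
x(w, A) = -54 + A + w (x(w, A) = (w + A) - 54 = (A + w) - 54 = -54 + A + w)
1223 + x(-10, -32) = 1223 + (-54 - 32 - 10) = 1223 - 96 = 1127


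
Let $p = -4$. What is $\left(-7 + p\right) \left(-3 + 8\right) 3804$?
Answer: $-209220$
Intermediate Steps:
$\left(-7 + p\right) \left(-3 + 8\right) 3804 = \left(-7 - 4\right) \left(-3 + 8\right) 3804 = \left(-11\right) 5 \cdot 3804 = \left(-55\right) 3804 = -209220$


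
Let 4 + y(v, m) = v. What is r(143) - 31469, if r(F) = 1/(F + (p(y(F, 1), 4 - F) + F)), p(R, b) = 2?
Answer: -9063071/288 ≈ -31469.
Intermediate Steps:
y(v, m) = -4 + v
r(F) = 1/(2 + 2*F) (r(F) = 1/(F + (2 + F)) = 1/(2 + 2*F))
r(143) - 31469 = 1/(2*(1 + 143)) - 31469 = (1/2)/144 - 31469 = (1/2)*(1/144) - 31469 = 1/288 - 31469 = -9063071/288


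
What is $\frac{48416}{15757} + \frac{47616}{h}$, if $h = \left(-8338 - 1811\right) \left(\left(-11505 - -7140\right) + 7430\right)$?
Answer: $\frac{501770325216}{163382678515} \approx 3.0711$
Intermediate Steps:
$h = -31106685$ ($h = - 10149 \left(\left(-11505 + 7140\right) + 7430\right) = - 10149 \left(-4365 + 7430\right) = \left(-10149\right) 3065 = -31106685$)
$\frac{48416}{15757} + \frac{47616}{h} = \frac{48416}{15757} + \frac{47616}{-31106685} = 48416 \cdot \frac{1}{15757} + 47616 \left(- \frac{1}{31106685}\right) = \frac{48416}{15757} - \frac{15872}{10368895} = \frac{501770325216}{163382678515}$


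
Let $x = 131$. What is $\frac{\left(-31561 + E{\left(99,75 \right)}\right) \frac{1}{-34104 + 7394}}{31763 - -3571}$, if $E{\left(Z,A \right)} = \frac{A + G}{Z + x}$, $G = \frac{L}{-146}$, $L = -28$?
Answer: $\frac{58878189}{1760657493400} \approx 3.3441 \cdot 10^{-5}$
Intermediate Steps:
$G = \frac{14}{73}$ ($G = - \frac{28}{-146} = \left(-28\right) \left(- \frac{1}{146}\right) = \frac{14}{73} \approx 0.19178$)
$E{\left(Z,A \right)} = \frac{\frac{14}{73} + A}{131 + Z}$ ($E{\left(Z,A \right)} = \frac{A + \frac{14}{73}}{Z + 131} = \frac{\frac{14}{73} + A}{131 + Z}$)
$\frac{\left(-31561 + E{\left(99,75 \right)}\right) \frac{1}{-34104 + 7394}}{31763 - -3571} = \frac{\left(-31561 + \frac{\frac{14}{73} + 75}{131 + 99}\right) \frac{1}{-34104 + 7394}}{31763 - -3571} = \frac{\left(-31561 + \frac{1}{230} \cdot \frac{5489}{73}\right) \frac{1}{-26710}}{31763 + 3571} = \frac{\left(-31561 + \frac{1}{230} \cdot \frac{5489}{73}\right) \left(- \frac{1}{26710}\right)}{35334} = \left(-31561 + \frac{5489}{16790}\right) \left(- \frac{1}{26710}\right) \frac{1}{35334} = \left(- \frac{529903701}{16790}\right) \left(- \frac{1}{26710}\right) \frac{1}{35334} = \frac{529903701}{448460900} \cdot \frac{1}{35334} = \frac{58878189}{1760657493400}$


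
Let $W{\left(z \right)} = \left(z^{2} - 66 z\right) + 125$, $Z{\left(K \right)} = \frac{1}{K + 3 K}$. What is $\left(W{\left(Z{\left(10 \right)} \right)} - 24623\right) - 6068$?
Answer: $- \frac{48908239}{1600} \approx -30568.0$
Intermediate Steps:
$Z{\left(K \right)} = \frac{1}{4 K}$
$W{\left(z \right)} = 125 + z^{2} - 66 z$
$\left(W{\left(Z{\left(10 \right)} \right)} - 24623\right) - 6068 = \left(\left(125 + \left(\frac{1}{4 \cdot 10}\right)^{2} - 66 \frac{1}{4 \cdot 10}\right) - 24623\right) - 6068 = \left(\left(125 + \left(\frac{1}{4} \cdot \frac{1}{10}\right)^{2} - 66 \cdot \frac{1}{4} \cdot \frac{1}{10}\right) - 24623\right) - 6068 = \left(\left(125 + \left(\frac{1}{40}\right)^{2} - \frac{33}{20}\right) - 24623\right) - 6068 = \left(\left(125 + \frac{1}{1600} - \frac{33}{20}\right) - 24623\right) - 6068 = \left(\frac{197361}{1600} - 24623\right) - 6068 = - \frac{39199439}{1600} - 6068 = - \frac{48908239}{1600}$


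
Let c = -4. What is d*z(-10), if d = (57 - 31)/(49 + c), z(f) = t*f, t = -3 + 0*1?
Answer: 52/3 ≈ 17.333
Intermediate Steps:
t = -3 (t = -3 + 0 = -3)
z(f) = -3*f
d = 26/45 (d = (57 - 31)/(49 - 4) = 26/45 ≈ 0.57778)
d*z(-10) = 26*(-3*(-10))/45 = (26/45)*30 = 52/3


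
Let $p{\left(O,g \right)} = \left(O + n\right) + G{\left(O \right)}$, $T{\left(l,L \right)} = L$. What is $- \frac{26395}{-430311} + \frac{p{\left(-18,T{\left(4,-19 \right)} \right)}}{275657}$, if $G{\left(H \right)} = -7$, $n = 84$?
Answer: $\frac{7301354864}{118618239327} \approx 0.061553$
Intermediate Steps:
$p{\left(O,g \right)} = 77 + O$ ($p{\left(O,g \right)} = \left(O + 84\right) - 7 = \left(84 + O\right) - 7 = 77 + O$)
$- \frac{26395}{-430311} + \frac{p{\left(-18,T{\left(4,-19 \right)} \right)}}{275657} = - \frac{26395}{-430311} + \frac{77 - 18}{275657} = \left(-26395\right) \left(- \frac{1}{430311}\right) + 59 \cdot \frac{1}{275657} = \frac{26395}{430311} + \frac{59}{275657} = \frac{7301354864}{118618239327}$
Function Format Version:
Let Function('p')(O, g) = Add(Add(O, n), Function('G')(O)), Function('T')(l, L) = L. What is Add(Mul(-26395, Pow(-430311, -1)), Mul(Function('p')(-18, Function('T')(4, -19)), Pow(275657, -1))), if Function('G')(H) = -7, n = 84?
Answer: Rational(7301354864, 118618239327) ≈ 0.061553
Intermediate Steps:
Function('p')(O, g) = Add(77, O) (Function('p')(O, g) = Add(Add(O, 84), -7) = Add(Add(84, O), -7) = Add(77, O))
Add(Mul(-26395, Pow(-430311, -1)), Mul(Function('p')(-18, Function('T')(4, -19)), Pow(275657, -1))) = Add(Mul(-26395, Pow(-430311, -1)), Mul(Add(77, -18), Pow(275657, -1))) = Add(Mul(-26395, Rational(-1, 430311)), Mul(59, Rational(1, 275657))) = Add(Rational(26395, 430311), Rational(59, 275657)) = Rational(7301354864, 118618239327)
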